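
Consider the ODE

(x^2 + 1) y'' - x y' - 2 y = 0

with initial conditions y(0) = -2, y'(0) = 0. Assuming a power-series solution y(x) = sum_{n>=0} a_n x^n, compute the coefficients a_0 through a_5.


Ansatz: y(x) = sum_{n>=0} a_n x^n, so y'(x) = sum_{n>=1} n a_n x^(n-1) and y''(x) = sum_{n>=2} n(n-1) a_n x^(n-2).
Substitute into P(x) y'' + Q(x) y' + R(x) y = 0 with P(x) = x^2 + 1, Q(x) = -x, R(x) = -2, and match powers of x.
Initial conditions: a_0 = -2, a_1 = 0.
Setting the coefficient of each power of x to zero and solving order by order (substituting the coefficients already found):
  x^0: 2 a_2 - 2 a_0 = 0  ->  2 a_2 = 2 a_0 = -4  ->  a_2 = -2
  x^1: 6 a_3 - 3 a_1 = 0  ->  6 a_3 = 3 a_1 = 0  ->  a_3 = 0
  x^2: 12 a_4 - 2 a_2 = 0  ->  12 a_4 = 2 a_2 = -4  ->  a_4 = -1/3
  x^3: 20 a_5 + a_3 = 0  ->  20 a_5 = -a_3 = 0  ->  a_5 = 0
Truncated series: y(x) = -2 - 2 x^2 - (1/3) x^4 + O(x^6).

a_0 = -2; a_1 = 0; a_2 = -2; a_3 = 0; a_4 = -1/3; a_5 = 0


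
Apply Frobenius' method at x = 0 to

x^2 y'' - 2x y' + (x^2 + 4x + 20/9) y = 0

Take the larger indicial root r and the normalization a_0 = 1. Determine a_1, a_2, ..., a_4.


Write in Frobenius form y'' + (p(x)/x) y' + (q(x)/x^2) y = 0:
  p(x) = -2,  q(x) = x^2 + 4x + 20/9.
Indicial equation: r(r-1) + (-2) r + (20/9) = 0 -> roots r_1 = 5/3, r_2 = 4/3.
Take r = r_1 = 5/3. Let y(x) = x^r sum_{n>=0} a_n x^n with a_0 = 1.
Substitute y = x^r sum a_n x^n and match x^{r+n}. The recurrence is
  D(n) a_n + 4 a_{n-1} + 1 a_{n-2} = 0,  where D(n) = (r+n)(r+n-1) + (-2)(r+n) + (20/9).
  a_n = [-4 a_{n-1} - 1 a_{n-2}] / D(n).
Since the indicial polynomial factors as (r - r_1)(r - r_2), D(n) = (r_1 + n - r_1)(r_1 + n - r_2) = n(n + 1/3).
Evaluating step by step (a_0 = 1):
  n = 1: D(1) = 1(1 + 1/3) = 4/3; numerator = -4(1) = -4; a_1 = (-4)/(4/3) = -3
  n = 2: D(2) = 2(2 + 1/3) = 14/3; numerator = -4(-3) - 1(1) = 11; a_2 = (11)/(14/3) = 33/14
  n = 3: D(3) = 3(3 + 1/3) = 10; numerator = -4(33/14) - 1(-3) = -45/7; a_3 = (-45/7)/(10) = -9/14
  n = 4: D(4) = 4(4 + 1/3) = 52/3; numerator = -4(-9/14) - 1(33/14) = 3/14; a_4 = (3/14)/(52/3) = 9/728

r = 5/3; a_0 = 1; a_1 = -3; a_2 = 33/14; a_3 = -9/14; a_4 = 9/728


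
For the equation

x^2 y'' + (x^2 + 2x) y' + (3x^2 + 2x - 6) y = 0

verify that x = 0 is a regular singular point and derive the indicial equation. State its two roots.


Divide by x^2 to reach normal form y'' + P_1(x) y' + P_2(x) y = 0 with P_1(x) = 1 + 2/x and P_2(x) = 3 + 2/x - 6/x^2.
x = 0 is a singular point because the y'-coefficient 1 + 2/x has a pole at x = 0 and the y-coefficient 3 + 2/x - 6/x^2 has a pole at x = 0.
It is a regular singular point because x P_1(x) = p(x) = x + 2 and x^2 P_2(x) = q(x) = 3x^2 + 2x - 6 are polynomials, hence analytic at x = 0.
p(0) = 2,  q(0) = -6.
Indicial equation: r(r-1) + p(0) r + q(0) = 0, i.e. r^2 + (p(0) - 1) r + q(0) = 0, i.e. r^2 + 1 r - 6 = 0.
Discriminant: (1)^2 - 4(-6) = 25, so r = (-1 ± 5)/2.
Solving: r_1 = 2, r_2 = -3.

indicial: r^2 + 1 r - 6 = 0; roots r_1 = 2, r_2 = -3


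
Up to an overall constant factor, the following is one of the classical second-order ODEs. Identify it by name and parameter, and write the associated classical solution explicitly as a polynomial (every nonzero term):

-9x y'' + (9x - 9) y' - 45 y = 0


All three coefficients share the factor -9; dividing through by -9 gives  x y'' + (1 - x) y' + 5 y = 0.
This matches the Laguerre equation x y'' + (1 - x) y' + n y = 0 with n = 5; the polynomial solution is L_5(x).
With y = sum_k a_k x^k, matching x^k gives (k+1)k a_{k+1} + (k+1) a_{k+1} - k a_k + n a_k = 0, i.e. (k+1)^2 a_{k+1} = (k - n) a_k = (k - 5) a_k. The right side vanishes at k = 5, so the series terminates at degree 5.
Standard normalization L_n(0) = 1 gives a_0 = 1. Work upward with a_{k+1} = (k - 5) a_k / (k+1)^2:
  a_1 = (0 - 5)(1) / 1^2 = -5/1 = -5
  a_2 = (1 - 5)(-5) / 2^2 = 20/4 = 5
  a_3 = (2 - 5)(5) / 3^2 = -15/9 = -5/3
  a_4 = (3 - 5)(-5/3) / 4^2 = (10/3)/16 = 5/24
  a_5 = (4 - 5)(5/24) / 5^2 = (-5/24)/25 = -1/120
Hence L_5(x) = -x^5/120 + 5 x^4/24 - 5 x^3/3 + 5 x^2 - 5 x + 1.

L_5(x); series = -x^5/120 + 5 x^4/24 - 5 x^3/3 + 5 x^2 - 5 x + 1


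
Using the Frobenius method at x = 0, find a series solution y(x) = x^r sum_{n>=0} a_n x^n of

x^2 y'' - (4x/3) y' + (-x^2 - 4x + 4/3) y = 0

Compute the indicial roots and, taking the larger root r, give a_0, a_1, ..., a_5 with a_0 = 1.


Write in Frobenius form y'' + (p(x)/x) y' + (q(x)/x^2) y = 0:
  p(x) = -4/3,  q(x) = -x^2 - 4x + 4/3.
Indicial equation: r(r-1) + (-4/3) r + (4/3) = 0 -> roots r_1 = 4/3, r_2 = 1.
Take r = r_1 = 4/3. Let y(x) = x^r sum_{n>=0} a_n x^n with a_0 = 1.
Substitute y = x^r sum a_n x^n and match x^{r+n}. The recurrence is
  D(n) a_n - 4 a_{n-1} - 1 a_{n-2} = 0,  where D(n) = (r+n)(r+n-1) + (-4/3)(r+n) + (4/3).
  a_n = [4 a_{n-1} + 1 a_{n-2}] / D(n).
Since the indicial polynomial factors as (r - r_1)(r - r_2), D(n) = (r_1 + n - r_1)(r_1 + n - r_2) = n(n + 1/3).
Evaluating step by step (a_0 = 1):
  n = 1: D(1) = 1(1 + 1/3) = 4/3; numerator = 4(1) = 4; a_1 = (4)/(4/3) = 3
  n = 2: D(2) = 2(2 + 1/3) = 14/3; numerator = 4(3) + 1(1) = 13; a_2 = (13)/(14/3) = 39/14
  n = 3: D(3) = 3(3 + 1/3) = 10; numerator = 4(39/14) + 1(3) = 99/7; a_3 = (99/7)/(10) = 99/70
  n = 4: D(4) = 4(4 + 1/3) = 52/3; numerator = 4(99/70) + 1(39/14) = 591/70; a_4 = (591/70)/(52/3) = 1773/3640
  n = 5: D(5) = 5(5 + 1/3) = 80/3; numerator = 4(1773/3640) + 1(99/70) = 306/91; a_5 = (306/91)/(80/3) = 459/3640

r = 4/3; a_0 = 1; a_1 = 3; a_2 = 39/14; a_3 = 99/70; a_4 = 1773/3640; a_5 = 459/3640


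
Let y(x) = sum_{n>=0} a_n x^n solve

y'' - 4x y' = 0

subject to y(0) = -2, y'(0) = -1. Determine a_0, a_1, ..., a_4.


Ansatz: y(x) = sum_{n>=0} a_n x^n, so y'(x) = sum_{n>=1} n a_n x^(n-1) and y''(x) = sum_{n>=2} n(n-1) a_n x^(n-2).
Substitute into P(x) y'' + Q(x) y' + R(x) y = 0 with P(x) = 1, Q(x) = -4x, R(x) = 0, and match powers of x.
Initial conditions: a_0 = -2, a_1 = -1.
Setting the coefficient of each power of x to zero and solving order by order (substituting the coefficients already found):
  x^0: 2 a_2 = 0  ->  a_2 = 0
  x^1: 6 a_3 - 4 a_1 = 0  ->  6 a_3 = 4 a_1 = -4  ->  a_3 = -2/3
  x^2: 12 a_4 - 8 a_2 = 0  ->  12 a_4 = 8 a_2 = 0  ->  a_4 = 0
Truncated series: y(x) = -2 - x - (2/3) x^3 + O(x^5).

a_0 = -2; a_1 = -1; a_2 = 0; a_3 = -2/3; a_4 = 0


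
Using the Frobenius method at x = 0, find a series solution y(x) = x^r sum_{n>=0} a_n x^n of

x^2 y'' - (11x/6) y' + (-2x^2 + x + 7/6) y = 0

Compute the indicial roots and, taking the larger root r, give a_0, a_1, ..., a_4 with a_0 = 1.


Write in Frobenius form y'' + (p(x)/x) y' + (q(x)/x^2) y = 0:
  p(x) = -11/6,  q(x) = -2x^2 + x + 7/6.
Indicial equation: r(r-1) + (-11/6) r + (7/6) = 0 -> roots r_1 = 7/3, r_2 = 1/2.
Take r = r_1 = 7/3. Let y(x) = x^r sum_{n>=0} a_n x^n with a_0 = 1.
Substitute y = x^r sum a_n x^n and match x^{r+n}. The recurrence is
  D(n) a_n + 1 a_{n-1} - 2 a_{n-2} = 0,  where D(n) = (r+n)(r+n-1) + (-11/6)(r+n) + (7/6).
  a_n = [-1 a_{n-1} + 2 a_{n-2}] / D(n).
Since the indicial polynomial factors as (r - r_1)(r - r_2), D(n) = (r_1 + n - r_1)(r_1 + n - r_2) = n(n + 11/6).
Evaluating step by step (a_0 = 1):
  n = 1: D(1) = 1(1 + 11/6) = 17/6; numerator = -1(1) = -1; a_1 = (-1)/(17/6) = -6/17
  n = 2: D(2) = 2(2 + 11/6) = 23/3; numerator = -1(-6/17) + 2(1) = 40/17; a_2 = (40/17)/(23/3) = 120/391
  n = 3: D(3) = 3(3 + 11/6) = 29/2; numerator = -1(120/391) + 2(-6/17) = -396/391; a_3 = (-396/391)/(29/2) = -792/11339
  n = 4: D(4) = 4(4 + 11/6) = 70/3; numerator = -1(-792/11339) + 2(120/391) = 456/667; a_4 = (456/667)/(70/3) = 684/23345

r = 7/3; a_0 = 1; a_1 = -6/17; a_2 = 120/391; a_3 = -792/11339; a_4 = 684/23345


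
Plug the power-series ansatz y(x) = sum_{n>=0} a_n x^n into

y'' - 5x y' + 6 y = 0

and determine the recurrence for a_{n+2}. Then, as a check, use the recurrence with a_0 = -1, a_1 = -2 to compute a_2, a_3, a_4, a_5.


Substitute y = sum_n a_n x^n.
y''(x) has coefficient (n+2)(n+1) a_{n+2} at x^n;
-5 x y'(x) has coefficient -5 n a_n at x^n (shift);
6 y(x) has coefficient 6 a_n at x^n.
Matching x^n: (n+2)(n+1) a_{n+2} + (-5n + 6) a_n = 0.
Thus a_{n+2} = (5n - 6) / ((n+1)(n+2)) * a_n.

Check with a_0 = -1, a_1 = -2 (apply the recurrence for n = 0, 1, 2, 3): a_0 = -1, a_1 = -2, a_2 = 3, a_3 = 1/3, a_4 = 1, a_5 = 3/20.

a_(n+2) = (5n - 6) / ((n+1)(n+2)) * a_n; check: a_0 = -1, a_1 = -2, a_2 = 3, a_3 = 1/3, a_4 = 1, a_5 = 3/20


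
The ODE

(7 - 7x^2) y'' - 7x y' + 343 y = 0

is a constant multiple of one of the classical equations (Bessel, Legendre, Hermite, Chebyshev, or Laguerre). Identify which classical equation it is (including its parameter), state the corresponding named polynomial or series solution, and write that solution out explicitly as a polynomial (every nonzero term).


All three coefficients share the factor 7; dividing through by 7 gives  (1 - x^2) y'' - x y' + 49 y = 0.
This matches the Chebyshev equation (1 - x^2) y'' - x y' + n^2 y = 0 (note the -x y' term, not -2x y') with n^2 = 49, so n = 7; the polynomial solution is T_7(x).
With y = sum_k a_k x^k, matching x^k gives (k+2)(k+1) a_{k+2} = (k^2 - n^2) a_k = (k - 7)(k + 7) a_k. The right side vanishes at k = 7, so the series with the parity of 7 terminates at degree 7.
Standard normalization: leading coefficient of T_n is 2^(n-1), so a_7 = 2^6 = 64. Work downward with a_k = (k+1)(k+2) a_{k+2} / ((k - 7)(k + 7)):
  a_5 = (6)(7)(64) / ((5 - 7)(5 + 7)) = 2688/(-24) = -112
  a_3 = (4)(5)(-112) / ((3 - 7)(3 + 7)) = -2240/(-40) = 56
  a_1 = (2)(3)(56) / ((1 - 7)(1 + 7)) = 336/(-48) = -7
Hence T_7(x) = 64 x^7 - 112 x^5 + 56 x^3 - 7 x.

T_7(x); series = 64 x^7 - 112 x^5 + 56 x^3 - 7 x


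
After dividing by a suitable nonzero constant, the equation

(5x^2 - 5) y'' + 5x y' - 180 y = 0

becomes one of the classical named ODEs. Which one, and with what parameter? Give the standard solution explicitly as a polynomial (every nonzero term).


All three coefficients share the factor -5; dividing through by -5 gives  (1 - x^2) y'' - x y' + 36 y = 0.
This matches the Chebyshev equation (1 - x^2) y'' - x y' + n^2 y = 0 (note the -x y' term, not -2x y') with n^2 = 36, so n = 6; the polynomial solution is T_6(x).
With y = sum_k a_k x^k, matching x^k gives (k+2)(k+1) a_{k+2} = (k^2 - n^2) a_k = (k - 6)(k + 6) a_k. The right side vanishes at k = 6, so the series with the parity of 6 terminates at degree 6.
Standard normalization: leading coefficient of T_n is 2^(n-1), so a_6 = 2^5 = 32. Work downward with a_k = (k+1)(k+2) a_{k+2} / ((k - 6)(k + 6)):
  a_4 = (5)(6)(32) / ((4 - 6)(4 + 6)) = 960/(-20) = -48
  a_2 = (3)(4)(-48) / ((2 - 6)(2 + 6)) = -576/(-32) = 18
  a_0 = (1)(2)(18) / ((0 - 6)(0 + 6)) = 36/(-36) = -1
Hence T_6(x) = 32 x^6 - 48 x^4 + 18 x^2 - 1.

T_6(x); series = 32 x^6 - 48 x^4 + 18 x^2 - 1


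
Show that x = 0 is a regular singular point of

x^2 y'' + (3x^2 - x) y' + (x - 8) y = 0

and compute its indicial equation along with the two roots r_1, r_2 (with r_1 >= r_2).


Divide by x^2 to reach normal form y'' + P_1(x) y' + P_2(x) y = 0 with P_1(x) = 3 - 1/x and P_2(x) = 1/x - 8/x^2.
x = 0 is a singular point because the y'-coefficient 3 - 1/x has a pole at x = 0 and the y-coefficient 1/x - 8/x^2 has a pole at x = 0.
It is a regular singular point because x P_1(x) = p(x) = 3x - 1 and x^2 P_2(x) = q(x) = x - 8 are polynomials, hence analytic at x = 0.
p(0) = -1,  q(0) = -8.
Indicial equation: r(r-1) + p(0) r + q(0) = 0, i.e. r^2 + (p(0) - 1) r + q(0) = 0, i.e. r^2 - 2 r - 8 = 0.
Discriminant: (-2)^2 - 4(-8) = 36, so r = (2 ± 6)/2.
Solving: r_1 = 4, r_2 = -2.

indicial: r^2 - 2 r - 8 = 0; roots r_1 = 4, r_2 = -2


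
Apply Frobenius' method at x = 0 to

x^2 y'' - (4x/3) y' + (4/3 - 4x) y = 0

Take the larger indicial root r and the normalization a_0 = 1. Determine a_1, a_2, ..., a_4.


Write in Frobenius form y'' + (p(x)/x) y' + (q(x)/x^2) y = 0:
  p(x) = -4/3,  q(x) = 4/3 - 4x.
Indicial equation: r(r-1) + (-4/3) r + (4/3) = 0 -> roots r_1 = 4/3, r_2 = 1.
Take r = r_1 = 4/3. Let y(x) = x^r sum_{n>=0} a_n x^n with a_0 = 1.
Substitute y = x^r sum a_n x^n and match x^{r+n}. The recurrence is
  D(n) a_n - 4 a_{n-1} = 0,  where D(n) = (r+n)(r+n-1) + (-4/3)(r+n) + (4/3).
  a_n = 4 / D(n) * a_{n-1}.
Since the indicial polynomial factors as (r - r_1)(r - r_2), D(n) = (r_1 + n - r_1)(r_1 + n - r_2) = n(n + 1/3).
Evaluating step by step (a_0 = 1):
  n = 1: D(1) = 1(1 + 1/3) = 4/3; numerator = 4(1) = 4; a_1 = (4)/(4/3) = 3
  n = 2: D(2) = 2(2 + 1/3) = 14/3; numerator = 4(3) = 12; a_2 = (12)/(14/3) = 18/7
  n = 3: D(3) = 3(3 + 1/3) = 10; numerator = 4(18/7) = 72/7; a_3 = (72/7)/(10) = 36/35
  n = 4: D(4) = 4(4 + 1/3) = 52/3; numerator = 4(36/35) = 144/35; a_4 = (144/35)/(52/3) = 108/455

r = 4/3; a_0 = 1; a_1 = 3; a_2 = 18/7; a_3 = 36/35; a_4 = 108/455


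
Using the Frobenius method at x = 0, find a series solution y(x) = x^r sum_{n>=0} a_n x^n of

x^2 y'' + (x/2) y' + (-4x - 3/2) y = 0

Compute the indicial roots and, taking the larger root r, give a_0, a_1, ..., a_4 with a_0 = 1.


Write in Frobenius form y'' + (p(x)/x) y' + (q(x)/x^2) y = 0:
  p(x) = 1/2,  q(x) = -4x - 3/2.
Indicial equation: r(r-1) + (1/2) r + (-3/2) = 0 -> roots r_1 = 3/2, r_2 = -1.
Take r = r_1 = 3/2. Let y(x) = x^r sum_{n>=0} a_n x^n with a_0 = 1.
Substitute y = x^r sum a_n x^n and match x^{r+n}. The recurrence is
  D(n) a_n - 4 a_{n-1} = 0,  where D(n) = (r+n)(r+n-1) + (1/2)(r+n) + (-3/2).
  a_n = 4 / D(n) * a_{n-1}.
Since the indicial polynomial factors as (r - r_1)(r - r_2), D(n) = (r_1 + n - r_1)(r_1 + n - r_2) = n(n + 5/2).
Evaluating step by step (a_0 = 1):
  n = 1: D(1) = 1(1 + 5/2) = 7/2; numerator = 4(1) = 4; a_1 = (4)/(7/2) = 8/7
  n = 2: D(2) = 2(2 + 5/2) = 9; numerator = 4(8/7) = 32/7; a_2 = (32/7)/(9) = 32/63
  n = 3: D(3) = 3(3 + 5/2) = 33/2; numerator = 4(32/63) = 128/63; a_3 = (128/63)/(33/2) = 256/2079
  n = 4: D(4) = 4(4 + 5/2) = 26; numerator = 4(256/2079) = 1024/2079; a_4 = (1024/2079)/(26) = 512/27027

r = 3/2; a_0 = 1; a_1 = 8/7; a_2 = 32/63; a_3 = 256/2079; a_4 = 512/27027


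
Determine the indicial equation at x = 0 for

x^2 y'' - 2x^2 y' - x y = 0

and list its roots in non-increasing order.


Divide by x^2 to reach normal form y'' + P_1(x) y' + P_2(x) y = 0 with P_1(x) = -2 and P_2(x) = -1/x.
x = 0 is a singular point because the y-coefficient -1/x has a pole at x = 0.
It is a regular singular point because x P_1(x) = p(x) = -2x and x^2 P_2(x) = q(x) = -x are polynomials, hence analytic at x = 0.
p(0) = 0,  q(0) = 0.
Indicial equation: r(r-1) + p(0) r + q(0) = 0, i.e. r^2 + (p(0) - 1) r + q(0) = 0, i.e. r^2 - 1 r = 0.
Discriminant: (-1)^2 - 4(0) = 1, so r = (1 ± 1)/2.
Solving: r_1 = 1, r_2 = 0.

indicial: r^2 - 1 r = 0; roots r_1 = 1, r_2 = 0


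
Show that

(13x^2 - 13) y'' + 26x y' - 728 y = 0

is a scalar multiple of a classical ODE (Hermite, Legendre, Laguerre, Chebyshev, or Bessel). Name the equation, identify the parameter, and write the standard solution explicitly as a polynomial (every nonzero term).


All three coefficients share the factor -13; dividing through by -13 gives  (1 - x^2) y'' - 2x y' + 56 y = 0.
This matches the Legendre equation (1 - x^2) y'' - 2x y' + n(n+1) y = 0 (note the -2x y' term) with n(n+1) = 56, so n = 7; the polynomial solution is P_7(x).
With y = sum_k a_k x^k, matching x^k gives (k+2)(k+1) a_{k+2} = [k(k+1) - n(n+1)] a_k = (k - 7)(k + 8) a_k. The right side vanishes at k = 7, so the series with the parity of 7 terminates at degree 7.
Standard normalization (P_n(1) = 1): leading coefficient (2n)!/(2^n (n!)^2) = 87178291200/(128*25401600) = 429/16, so a_7 = 429/16. Work downward with a_k = (k+1)(k+2) a_{k+2} / ((k - 7)(k + 8)):
  a_5 = (6)(7)(429/16) / ((5 - 7)(5 + 8)) = (9009/8)/(-26) = -693/16
  a_3 = (4)(5)(-693/16) / ((3 - 7)(3 + 8)) = (-3465/4)/(-44) = 315/16
  a_1 = (2)(3)(315/16) / ((1 - 7)(1 + 8)) = (945/8)/(-54) = -35/16
Hence P_7(x) = 429 x^7/16 - 693 x^5/16 + 315 x^3/16 - 35 x/16.

P_7(x); series = 429 x^7/16 - 693 x^5/16 + 315 x^3/16 - 35 x/16


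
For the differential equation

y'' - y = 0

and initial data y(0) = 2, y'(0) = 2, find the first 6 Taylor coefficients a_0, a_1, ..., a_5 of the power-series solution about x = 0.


Ansatz: y(x) = sum_{n>=0} a_n x^n, so y'(x) = sum_{n>=1} n a_n x^(n-1) and y''(x) = sum_{n>=2} n(n-1) a_n x^(n-2).
Substitute into P(x) y'' + Q(x) y' + R(x) y = 0 with P(x) = 1, Q(x) = 0, R(x) = -1, and match powers of x.
Initial conditions: a_0 = 2, a_1 = 2.
Setting the coefficient of each power of x to zero and solving order by order (substituting the coefficients already found):
  x^0: 2 a_2 - a_0 = 0  ->  2 a_2 = a_0 = 2  ->  a_2 = 1
  x^1: 6 a_3 - a_1 = 0  ->  6 a_3 = a_1 = 2  ->  a_3 = 1/3
  x^2: 12 a_4 - a_2 = 0  ->  12 a_4 = a_2 = 1  ->  a_4 = 1/12
  x^3: 20 a_5 - a_3 = 0  ->  20 a_5 = a_3 = 1/3  ->  a_5 = 1/60
Truncated series: y(x) = 2 + 2 x + x^2 + (1/3) x^3 + (1/12) x^4 + (1/60) x^5 + O(x^6).

a_0 = 2; a_1 = 2; a_2 = 1; a_3 = 1/3; a_4 = 1/12; a_5 = 1/60


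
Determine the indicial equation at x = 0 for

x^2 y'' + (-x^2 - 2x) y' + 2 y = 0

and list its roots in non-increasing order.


Divide by x^2 to reach normal form y'' + P_1(x) y' + P_2(x) y = 0 with P_1(x) = -1 - 2/x and P_2(x) = 2/x^2.
x = 0 is a singular point because the y'-coefficient -1 - 2/x has a pole at x = 0 and the y-coefficient 2/x^2 has a pole at x = 0.
It is a regular singular point because x P_1(x) = p(x) = -x - 2 and x^2 P_2(x) = q(x) = 2 are polynomials, hence analytic at x = 0.
p(0) = -2,  q(0) = 2.
Indicial equation: r(r-1) + p(0) r + q(0) = 0, i.e. r^2 + (p(0) - 1) r + q(0) = 0, i.e. r^2 - 3 r + 2 = 0.
Discriminant: (-3)^2 - 4(2) = 1, so r = (3 ± 1)/2.
Solving: r_1 = 2, r_2 = 1.

indicial: r^2 - 3 r + 2 = 0; roots r_1 = 2, r_2 = 1


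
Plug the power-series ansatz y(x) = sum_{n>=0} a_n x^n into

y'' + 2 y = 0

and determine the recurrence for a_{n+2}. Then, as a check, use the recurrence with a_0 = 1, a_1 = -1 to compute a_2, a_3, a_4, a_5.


Substitute y = sum_n a_n x^n into y'' + (const) y = 0.
y''(x) = sum_{n>=0} (n+2)(n+1) a_{n+2} x^n.
The ODE becomes sum_n [(n+2)(n+1) a_{n+2} + 2 a_n] x^n = 0.
Setting each coefficient to zero gives the recurrence:
  (n+2)(n+1) a_{n+2} + 2 a_n = 0,
  a_{n+2} = -2 / ((n+1)(n+2)) a_n.

Check with a_0 = 1, a_1 = -1 (apply the recurrence for n = 0, 1, 2, 3): a_0 = 1, a_1 = -1, a_2 = -1, a_3 = 1/3, a_4 = 1/6, a_5 = -1/30.

a_{n+2} = -2/((n+1)(n+2)) * a_n; check: a_0 = 1, a_1 = -1, a_2 = -1, a_3 = 1/3, a_4 = 1/6, a_5 = -1/30


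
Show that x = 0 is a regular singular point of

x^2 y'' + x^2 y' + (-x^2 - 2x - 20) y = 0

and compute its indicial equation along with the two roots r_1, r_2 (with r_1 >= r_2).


Divide by x^2 to reach normal form y'' + P_1(x) y' + P_2(x) y = 0 with P_1(x) = 1 and P_2(x) = -1 - 2/x - 20/x^2.
x = 0 is a singular point because the y-coefficient -1 - 2/x - 20/x^2 has a pole at x = 0.
It is a regular singular point because x P_1(x) = p(x) = x and x^2 P_2(x) = q(x) = -x^2 - 2x - 20 are polynomials, hence analytic at x = 0.
p(0) = 0,  q(0) = -20.
Indicial equation: r(r-1) + p(0) r + q(0) = 0, i.e. r^2 + (p(0) - 1) r + q(0) = 0, i.e. r^2 - 1 r - 20 = 0.
Discriminant: (-1)^2 - 4(-20) = 81, so r = (1 ± 9)/2.
Solving: r_1 = 5, r_2 = -4.

indicial: r^2 - 1 r - 20 = 0; roots r_1 = 5, r_2 = -4


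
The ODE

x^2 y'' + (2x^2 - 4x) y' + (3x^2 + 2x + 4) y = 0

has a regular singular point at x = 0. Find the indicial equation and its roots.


Divide by x^2 to reach normal form y'' + P_1(x) y' + P_2(x) y = 0 with P_1(x) = 2 - 4/x and P_2(x) = 3 + 2/x + 4/x^2.
x = 0 is a singular point because the y'-coefficient 2 - 4/x has a pole at x = 0 and the y-coefficient 3 + 2/x + 4/x^2 has a pole at x = 0.
It is a regular singular point because x P_1(x) = p(x) = 2x - 4 and x^2 P_2(x) = q(x) = 3x^2 + 2x + 4 are polynomials, hence analytic at x = 0.
p(0) = -4,  q(0) = 4.
Indicial equation: r(r-1) + p(0) r + q(0) = 0, i.e. r^2 + (p(0) - 1) r + q(0) = 0, i.e. r^2 - 5 r + 4 = 0.
Discriminant: (-5)^2 - 4(4) = 9, so r = (5 ± 3)/2.
Solving: r_1 = 4, r_2 = 1.

indicial: r^2 - 5 r + 4 = 0; roots r_1 = 4, r_2 = 1


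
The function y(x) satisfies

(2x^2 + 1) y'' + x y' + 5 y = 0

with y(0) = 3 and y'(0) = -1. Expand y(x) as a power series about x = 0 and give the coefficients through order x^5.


Ansatz: y(x) = sum_{n>=0} a_n x^n, so y'(x) = sum_{n>=1} n a_n x^(n-1) and y''(x) = sum_{n>=2} n(n-1) a_n x^(n-2).
Substitute into P(x) y'' + Q(x) y' + R(x) y = 0 with P(x) = 2x^2 + 1, Q(x) = x, R(x) = 5, and match powers of x.
Initial conditions: a_0 = 3, a_1 = -1.
Setting the coefficient of each power of x to zero and solving order by order (substituting the coefficients already found):
  x^0: 2 a_2 + 5 a_0 = 0  ->  2 a_2 = -5 a_0 = -15  ->  a_2 = -15/2
  x^1: 6 a_3 + 6 a_1 = 0  ->  6 a_3 = -6 a_1 = 6  ->  a_3 = 1
  x^2: 12 a_4 + 11 a_2 = 0  ->  12 a_4 = -11 a_2 = 165/2  ->  a_4 = 55/8
  x^3: 20 a_5 + 20 a_3 = 0  ->  20 a_5 = -20 a_3 = -20  ->  a_5 = -1
Truncated series: y(x) = 3 - x - (15/2) x^2 + x^3 + (55/8) x^4 - x^5 + O(x^6).

a_0 = 3; a_1 = -1; a_2 = -15/2; a_3 = 1; a_4 = 55/8; a_5 = -1


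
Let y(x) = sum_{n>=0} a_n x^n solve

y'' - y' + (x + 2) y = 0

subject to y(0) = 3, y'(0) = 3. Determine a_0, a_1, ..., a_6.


Ansatz: y(x) = sum_{n>=0} a_n x^n, so y'(x) = sum_{n>=1} n a_n x^(n-1) and y''(x) = sum_{n>=2} n(n-1) a_n x^(n-2).
Substitute into P(x) y'' + Q(x) y' + R(x) y = 0 with P(x) = 1, Q(x) = -1, R(x) = x + 2, and match powers of x.
Initial conditions: a_0 = 3, a_1 = 3.
Setting the coefficient of each power of x to zero and solving order by order (substituting the coefficients already found):
  x^0: 2 a_2 - a_1 + 2 a_0 = 0  ->  2 a_2 = a_1 - 2 a_0 = -3  ->  a_2 = -3/2
  x^1: 6 a_3 - 2 a_2 + 2 a_1 + a_0 = 0  ->  6 a_3 = 2 a_2 - 2 a_1 - a_0 = -12  ->  a_3 = -2
  x^2: 12 a_4 - 3 a_3 + 2 a_2 + a_1 = 0  ->  12 a_4 = 3 a_3 - 2 a_2 - a_1 = -6  ->  a_4 = -1/2
  x^3: 20 a_5 - 4 a_4 + 2 a_3 + a_2 = 0  ->  20 a_5 = 4 a_4 - 2 a_3 - a_2 = 7/2  ->  a_5 = 7/40
  x^4: 30 a_6 - 5 a_5 + 2 a_4 + a_3 = 0  ->  30 a_6 = 5 a_5 - 2 a_4 - a_3 = 31/8  ->  a_6 = 31/240
Truncated series: y(x) = 3 + 3 x - (3/2) x^2 - 2 x^3 - (1/2) x^4 + (7/40) x^5 + (31/240) x^6 + O(x^7).

a_0 = 3; a_1 = 3; a_2 = -3/2; a_3 = -2; a_4 = -1/2; a_5 = 7/40; a_6 = 31/240


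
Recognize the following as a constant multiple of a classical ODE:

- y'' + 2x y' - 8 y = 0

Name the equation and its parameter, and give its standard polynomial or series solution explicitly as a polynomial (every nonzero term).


All three coefficients share the factor -1; dividing through by -1 gives  y'' - 2x y' + 8 y = 0.
This matches the Hermite equation y'' - 2x y' + 2n y = 0 with 2n = 8, so n = 4; the polynomial solution is H_4(x).
With y = sum_k a_k x^k, matching x^k gives (k+2)(k+1) a_{k+2} = 2(k - n) a_k = 2(k - 4) a_k. The right side vanishes at k = 4, so the series with the parity of 4 terminates at degree 4.
Standard normalization: leading coefficient of H_n is 2^n, so a_4 = 2^4 = 16. Work downward with a_k = (k+1)(k+2) a_{k+2} / (2(k - n)):
  a_2 = (3)(4)(16) / (2(2 - 4)) = 192/(-4) = -48
  a_0 = (1)(2)(-48) / (2(0 - 4)) = -96/(-8) = 12
Hence H_4(x) = 16 x^4 - 48 x^2 + 12.

H_4(x); series = 16 x^4 - 48 x^2 + 12


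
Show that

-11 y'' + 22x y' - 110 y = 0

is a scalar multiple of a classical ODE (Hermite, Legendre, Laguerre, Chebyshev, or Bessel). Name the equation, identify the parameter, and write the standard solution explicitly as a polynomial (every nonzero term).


All three coefficients share the factor -11; dividing through by -11 gives  y'' - 2x y' + 10 y = 0.
This matches the Hermite equation y'' - 2x y' + 2n y = 0 with 2n = 10, so n = 5; the polynomial solution is H_5(x).
With y = sum_k a_k x^k, matching x^k gives (k+2)(k+1) a_{k+2} = 2(k - n) a_k = 2(k - 5) a_k. The right side vanishes at k = 5, so the series with the parity of 5 terminates at degree 5.
Standard normalization: leading coefficient of H_n is 2^n, so a_5 = 2^5 = 32. Work downward with a_k = (k+1)(k+2) a_{k+2} / (2(k - n)):
  a_3 = (4)(5)(32) / (2(3 - 5)) = 640/(-4) = -160
  a_1 = (2)(3)(-160) / (2(1 - 5)) = -960/(-8) = 120
Hence H_5(x) = 32 x^5 - 160 x^3 + 120 x.

H_5(x); series = 32 x^5 - 160 x^3 + 120 x


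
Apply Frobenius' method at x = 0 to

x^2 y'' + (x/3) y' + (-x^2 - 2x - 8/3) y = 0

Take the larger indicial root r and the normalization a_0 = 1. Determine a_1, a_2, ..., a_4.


Write in Frobenius form y'' + (p(x)/x) y' + (q(x)/x^2) y = 0:
  p(x) = 1/3,  q(x) = -x^2 - 2x - 8/3.
Indicial equation: r(r-1) + (1/3) r + (-8/3) = 0 -> roots r_1 = 2, r_2 = -4/3.
Take r = r_1 = 2. Let y(x) = x^r sum_{n>=0} a_n x^n with a_0 = 1.
Substitute y = x^r sum a_n x^n and match x^{r+n}. The recurrence is
  D(n) a_n - 2 a_{n-1} - 1 a_{n-2} = 0,  where D(n) = (r+n)(r+n-1) + (1/3)(r+n) + (-8/3).
  a_n = [2 a_{n-1} + 1 a_{n-2}] / D(n).
Since the indicial polynomial factors as (r - r_1)(r - r_2), D(n) = (r_1 + n - r_1)(r_1 + n - r_2) = n(n + 10/3).
Evaluating step by step (a_0 = 1):
  n = 1: D(1) = 1(1 + 10/3) = 13/3; numerator = 2(1) = 2; a_1 = (2)/(13/3) = 6/13
  n = 2: D(2) = 2(2 + 10/3) = 32/3; numerator = 2(6/13) + 1(1) = 25/13; a_2 = (25/13)/(32/3) = 75/416
  n = 3: D(3) = 3(3 + 10/3) = 19; numerator = 2(75/416) + 1(6/13) = 171/208; a_3 = (171/208)/(19) = 9/208
  n = 4: D(4) = 4(4 + 10/3) = 88/3; numerator = 2(9/208) + 1(75/416) = 111/416; a_4 = (111/416)/(88/3) = 333/36608

r = 2; a_0 = 1; a_1 = 6/13; a_2 = 75/416; a_3 = 9/208; a_4 = 333/36608


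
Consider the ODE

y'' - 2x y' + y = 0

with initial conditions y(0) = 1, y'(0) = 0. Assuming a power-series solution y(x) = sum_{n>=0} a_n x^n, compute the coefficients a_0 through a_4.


Ansatz: y(x) = sum_{n>=0} a_n x^n, so y'(x) = sum_{n>=1} n a_n x^(n-1) and y''(x) = sum_{n>=2} n(n-1) a_n x^(n-2).
Substitute into P(x) y'' + Q(x) y' + R(x) y = 0 with P(x) = 1, Q(x) = -2x, R(x) = 1, and match powers of x.
Initial conditions: a_0 = 1, a_1 = 0.
Setting the coefficient of each power of x to zero and solving order by order (substituting the coefficients already found):
  x^0: 2 a_2 + a_0 = 0  ->  2 a_2 = -a_0 = -1  ->  a_2 = -1/2
  x^1: 6 a_3 - a_1 = 0  ->  6 a_3 = a_1 = 0  ->  a_3 = 0
  x^2: 12 a_4 - 3 a_2 = 0  ->  12 a_4 = 3 a_2 = -3/2  ->  a_4 = -1/8
Truncated series: y(x) = 1 - (1/2) x^2 - (1/8) x^4 + O(x^5).

a_0 = 1; a_1 = 0; a_2 = -1/2; a_3 = 0; a_4 = -1/8


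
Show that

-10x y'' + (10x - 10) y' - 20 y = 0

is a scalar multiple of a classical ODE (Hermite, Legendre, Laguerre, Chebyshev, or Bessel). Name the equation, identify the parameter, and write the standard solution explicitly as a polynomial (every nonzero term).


All three coefficients share the factor -10; dividing through by -10 gives  x y'' + (1 - x) y' + 2 y = 0.
This matches the Laguerre equation x y'' + (1 - x) y' + n y = 0 with n = 2; the polynomial solution is L_2(x).
With y = sum_k a_k x^k, matching x^k gives (k+1)k a_{k+1} + (k+1) a_{k+1} - k a_k + n a_k = 0, i.e. (k+1)^2 a_{k+1} = (k - n) a_k = (k - 2) a_k. The right side vanishes at k = 2, so the series terminates at degree 2.
Standard normalization L_n(0) = 1 gives a_0 = 1. Work upward with a_{k+1} = (k - 2) a_k / (k+1)^2:
  a_1 = (0 - 2)(1) / 1^2 = -2/1 = -2
  a_2 = (1 - 2)(-2) / 2^2 = 2/4 = 1/2
Hence L_2(x) = x^2/2 - 2 x + 1.

L_2(x); series = x^2/2 - 2 x + 1


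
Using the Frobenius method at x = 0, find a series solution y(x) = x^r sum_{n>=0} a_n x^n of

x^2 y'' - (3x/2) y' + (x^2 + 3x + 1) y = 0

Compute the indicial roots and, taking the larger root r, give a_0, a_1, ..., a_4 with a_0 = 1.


Write in Frobenius form y'' + (p(x)/x) y' + (q(x)/x^2) y = 0:
  p(x) = -3/2,  q(x) = x^2 + 3x + 1.
Indicial equation: r(r-1) + (-3/2) r + (1) = 0 -> roots r_1 = 2, r_2 = 1/2.
Take r = r_1 = 2. Let y(x) = x^r sum_{n>=0} a_n x^n with a_0 = 1.
Substitute y = x^r sum a_n x^n and match x^{r+n}. The recurrence is
  D(n) a_n + 3 a_{n-1} + 1 a_{n-2} = 0,  where D(n) = (r+n)(r+n-1) + (-3/2)(r+n) + (1).
  a_n = [-3 a_{n-1} - 1 a_{n-2}] / D(n).
Since the indicial polynomial factors as (r - r_1)(r - r_2), D(n) = (r_1 + n - r_1)(r_1 + n - r_2) = n(n + 3/2).
Evaluating step by step (a_0 = 1):
  n = 1: D(1) = 1(1 + 3/2) = 5/2; numerator = -3(1) = -3; a_1 = (-3)/(5/2) = -6/5
  n = 2: D(2) = 2(2 + 3/2) = 7; numerator = -3(-6/5) - 1(1) = 13/5; a_2 = (13/5)/(7) = 13/35
  n = 3: D(3) = 3(3 + 3/2) = 27/2; numerator = -3(13/35) - 1(-6/5) = 3/35; a_3 = (3/35)/(27/2) = 2/315
  n = 4: D(4) = 4(4 + 3/2) = 22; numerator = -3(2/315) - 1(13/35) = -41/105; a_4 = (-41/105)/(22) = -41/2310

r = 2; a_0 = 1; a_1 = -6/5; a_2 = 13/35; a_3 = 2/315; a_4 = -41/2310


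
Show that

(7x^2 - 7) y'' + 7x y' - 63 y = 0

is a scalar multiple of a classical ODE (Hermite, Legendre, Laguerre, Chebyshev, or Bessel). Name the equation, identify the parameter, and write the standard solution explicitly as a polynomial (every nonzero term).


All three coefficients share the factor -7; dividing through by -7 gives  (1 - x^2) y'' - x y' + 9 y = 0.
This matches the Chebyshev equation (1 - x^2) y'' - x y' + n^2 y = 0 (note the -x y' term, not -2x y') with n^2 = 9, so n = 3; the polynomial solution is T_3(x).
With y = sum_k a_k x^k, matching x^k gives (k+2)(k+1) a_{k+2} = (k^2 - n^2) a_k = (k - 3)(k + 3) a_k. The right side vanishes at k = 3, so the series with the parity of 3 terminates at degree 3.
Standard normalization: leading coefficient of T_n is 2^(n-1), so a_3 = 2^2 = 4. Work downward with a_k = (k+1)(k+2) a_{k+2} / ((k - 3)(k + 3)):
  a_1 = (2)(3)(4) / ((1 - 3)(1 + 3)) = 24/(-8) = -3
Hence T_3(x) = 4 x^3 - 3 x.

T_3(x); series = 4 x^3 - 3 x


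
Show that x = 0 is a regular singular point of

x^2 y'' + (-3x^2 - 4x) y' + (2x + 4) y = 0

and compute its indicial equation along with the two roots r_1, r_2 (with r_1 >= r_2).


Divide by x^2 to reach normal form y'' + P_1(x) y' + P_2(x) y = 0 with P_1(x) = -3 - 4/x and P_2(x) = 2/x + 4/x^2.
x = 0 is a singular point because the y'-coefficient -3 - 4/x has a pole at x = 0 and the y-coefficient 2/x + 4/x^2 has a pole at x = 0.
It is a regular singular point because x P_1(x) = p(x) = -3x - 4 and x^2 P_2(x) = q(x) = 2x + 4 are polynomials, hence analytic at x = 0.
p(0) = -4,  q(0) = 4.
Indicial equation: r(r-1) + p(0) r + q(0) = 0, i.e. r^2 + (p(0) - 1) r + q(0) = 0, i.e. r^2 - 5 r + 4 = 0.
Discriminant: (-5)^2 - 4(4) = 9, so r = (5 ± 3)/2.
Solving: r_1 = 4, r_2 = 1.

indicial: r^2 - 5 r + 4 = 0; roots r_1 = 4, r_2 = 1


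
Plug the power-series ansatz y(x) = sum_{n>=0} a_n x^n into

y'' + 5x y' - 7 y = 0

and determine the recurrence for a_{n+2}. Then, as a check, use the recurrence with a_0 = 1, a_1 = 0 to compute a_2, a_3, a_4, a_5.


Substitute y = sum_n a_n x^n.
y''(x) has coefficient (n+2)(n+1) a_{n+2} at x^n;
5 x y'(x) has coefficient 5 n a_n at x^n (shift);
-7 y(x) has coefficient -7 a_n at x^n.
Matching x^n: (n+2)(n+1) a_{n+2} + (5n - 7) a_n = 0.
Thus a_{n+2} = (-5n + 7) / ((n+1)(n+2)) * a_n.

Check with a_0 = 1, a_1 = 0 (apply the recurrence for n = 0, 1, 2, 3): a_0 = 1, a_1 = 0, a_2 = 7/2, a_3 = 0, a_4 = -7/8, a_5 = 0.

a_(n+2) = (-5n + 7) / ((n+1)(n+2)) * a_n; check: a_0 = 1, a_1 = 0, a_2 = 7/2, a_3 = 0, a_4 = -7/8, a_5 = 0


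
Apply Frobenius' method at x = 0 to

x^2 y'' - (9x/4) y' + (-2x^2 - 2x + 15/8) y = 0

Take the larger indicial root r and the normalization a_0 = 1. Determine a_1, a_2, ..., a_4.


Write in Frobenius form y'' + (p(x)/x) y' + (q(x)/x^2) y = 0:
  p(x) = -9/4,  q(x) = -2x^2 - 2x + 15/8.
Indicial equation: r(r-1) + (-9/4) r + (15/8) = 0 -> roots r_1 = 5/2, r_2 = 3/4.
Take r = r_1 = 5/2. Let y(x) = x^r sum_{n>=0} a_n x^n with a_0 = 1.
Substitute y = x^r sum a_n x^n and match x^{r+n}. The recurrence is
  D(n) a_n - 2 a_{n-1} - 2 a_{n-2} = 0,  where D(n) = (r+n)(r+n-1) + (-9/4)(r+n) + (15/8).
  a_n = [2 a_{n-1} + 2 a_{n-2}] / D(n).
Since the indicial polynomial factors as (r - r_1)(r - r_2), D(n) = (r_1 + n - r_1)(r_1 + n - r_2) = n(n + 7/4).
Evaluating step by step (a_0 = 1):
  n = 1: D(1) = 1(1 + 7/4) = 11/4; numerator = 2(1) = 2; a_1 = (2)/(11/4) = 8/11
  n = 2: D(2) = 2(2 + 7/4) = 15/2; numerator = 2(8/11) + 2(1) = 38/11; a_2 = (38/11)/(15/2) = 76/165
  n = 3: D(3) = 3(3 + 7/4) = 57/4; numerator = 2(76/165) + 2(8/11) = 392/165; a_3 = (392/165)/(57/4) = 1568/9405
  n = 4: D(4) = 4(4 + 7/4) = 23; numerator = 2(1568/9405) + 2(76/165) = 2360/1881; a_4 = (2360/1881)/(23) = 2360/43263

r = 5/2; a_0 = 1; a_1 = 8/11; a_2 = 76/165; a_3 = 1568/9405; a_4 = 2360/43263


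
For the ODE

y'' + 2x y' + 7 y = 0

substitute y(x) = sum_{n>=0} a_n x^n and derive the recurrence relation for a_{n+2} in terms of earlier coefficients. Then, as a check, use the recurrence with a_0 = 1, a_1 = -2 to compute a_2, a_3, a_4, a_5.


Substitute y = sum_n a_n x^n.
y''(x) has coefficient (n+2)(n+1) a_{n+2} at x^n;
2 x y'(x) has coefficient 2 n a_n at x^n (shift);
7 y(x) has coefficient 7 a_n at x^n.
Matching x^n: (n+2)(n+1) a_{n+2} + (2n + 7) a_n = 0.
Thus a_{n+2} = (-2n - 7) / ((n+1)(n+2)) * a_n.

Check with a_0 = 1, a_1 = -2 (apply the recurrence for n = 0, 1, 2, 3): a_0 = 1, a_1 = -2, a_2 = -7/2, a_3 = 3, a_4 = 77/24, a_5 = -39/20.

a_(n+2) = (-2n - 7) / ((n+1)(n+2)) * a_n; check: a_0 = 1, a_1 = -2, a_2 = -7/2, a_3 = 3, a_4 = 77/24, a_5 = -39/20


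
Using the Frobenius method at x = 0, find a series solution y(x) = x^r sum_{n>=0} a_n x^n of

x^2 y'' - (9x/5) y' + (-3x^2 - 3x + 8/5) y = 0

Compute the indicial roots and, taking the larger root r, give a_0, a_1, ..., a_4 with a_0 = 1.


Write in Frobenius form y'' + (p(x)/x) y' + (q(x)/x^2) y = 0:
  p(x) = -9/5,  q(x) = -3x^2 - 3x + 8/5.
Indicial equation: r(r-1) + (-9/5) r + (8/5) = 0 -> roots r_1 = 2, r_2 = 4/5.
Take r = r_1 = 2. Let y(x) = x^r sum_{n>=0} a_n x^n with a_0 = 1.
Substitute y = x^r sum a_n x^n and match x^{r+n}. The recurrence is
  D(n) a_n - 3 a_{n-1} - 3 a_{n-2} = 0,  where D(n) = (r+n)(r+n-1) + (-9/5)(r+n) + (8/5).
  a_n = [3 a_{n-1} + 3 a_{n-2}] / D(n).
Since the indicial polynomial factors as (r - r_1)(r - r_2), D(n) = (r_1 + n - r_1)(r_1 + n - r_2) = n(n + 6/5).
Evaluating step by step (a_0 = 1):
  n = 1: D(1) = 1(1 + 6/5) = 11/5; numerator = 3(1) = 3; a_1 = (3)/(11/5) = 15/11
  n = 2: D(2) = 2(2 + 6/5) = 32/5; numerator = 3(15/11) + 3(1) = 78/11; a_2 = (78/11)/(32/5) = 195/176
  n = 3: D(3) = 3(3 + 6/5) = 63/5; numerator = 3(195/176) + 3(15/11) = 1305/176; a_3 = (1305/176)/(63/5) = 725/1232
  n = 4: D(4) = 4(4 + 6/5) = 104/5; numerator = 3(725/1232) + 3(195/176) = 285/56; a_4 = (285/56)/(104/5) = 1425/5824

r = 2; a_0 = 1; a_1 = 15/11; a_2 = 195/176; a_3 = 725/1232; a_4 = 1425/5824


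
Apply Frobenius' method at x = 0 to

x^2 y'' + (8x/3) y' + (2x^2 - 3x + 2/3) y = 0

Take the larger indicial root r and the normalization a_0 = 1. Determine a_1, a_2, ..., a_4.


Write in Frobenius form y'' + (p(x)/x) y' + (q(x)/x^2) y = 0:
  p(x) = 8/3,  q(x) = 2x^2 - 3x + 2/3.
Indicial equation: r(r-1) + (8/3) r + (2/3) = 0 -> roots r_1 = -2/3, r_2 = -1.
Take r = r_1 = -2/3. Let y(x) = x^r sum_{n>=0} a_n x^n with a_0 = 1.
Substitute y = x^r sum a_n x^n and match x^{r+n}. The recurrence is
  D(n) a_n - 3 a_{n-1} + 2 a_{n-2} = 0,  where D(n) = (r+n)(r+n-1) + (8/3)(r+n) + (2/3).
  a_n = [3 a_{n-1} - 2 a_{n-2}] / D(n).
Since the indicial polynomial factors as (r - r_1)(r - r_2), D(n) = (r_1 + n - r_1)(r_1 + n - r_2) = n(n + 1/3).
Evaluating step by step (a_0 = 1):
  n = 1: D(1) = 1(1 + 1/3) = 4/3; numerator = 3(1) = 3; a_1 = (3)/(4/3) = 9/4
  n = 2: D(2) = 2(2 + 1/3) = 14/3; numerator = 3(9/4) - 2(1) = 19/4; a_2 = (19/4)/(14/3) = 57/56
  n = 3: D(3) = 3(3 + 1/3) = 10; numerator = 3(57/56) - 2(9/4) = -81/56; a_3 = (-81/56)/(10) = -81/560
  n = 4: D(4) = 4(4 + 1/3) = 52/3; numerator = 3(-81/560) - 2(57/56) = -1383/560; a_4 = (-1383/560)/(52/3) = -4149/29120

r = -2/3; a_0 = 1; a_1 = 9/4; a_2 = 57/56; a_3 = -81/560; a_4 = -4149/29120


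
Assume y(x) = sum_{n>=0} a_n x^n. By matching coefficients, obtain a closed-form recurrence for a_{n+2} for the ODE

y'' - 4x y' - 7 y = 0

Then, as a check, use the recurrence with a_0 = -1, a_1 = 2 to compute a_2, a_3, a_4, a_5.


Substitute y = sum_n a_n x^n.
y''(x) has coefficient (n+2)(n+1) a_{n+2} at x^n;
-4 x y'(x) has coefficient -4 n a_n at x^n (shift);
-7 y(x) has coefficient -7 a_n at x^n.
Matching x^n: (n+2)(n+1) a_{n+2} + (-4n - 7) a_n = 0.
Thus a_{n+2} = (4n + 7) / ((n+1)(n+2)) * a_n.

Check with a_0 = -1, a_1 = 2 (apply the recurrence for n = 0, 1, 2, 3): a_0 = -1, a_1 = 2, a_2 = -7/2, a_3 = 11/3, a_4 = -35/8, a_5 = 209/60.

a_(n+2) = (4n + 7) / ((n+1)(n+2)) * a_n; check: a_0 = -1, a_1 = 2, a_2 = -7/2, a_3 = 11/3, a_4 = -35/8, a_5 = 209/60


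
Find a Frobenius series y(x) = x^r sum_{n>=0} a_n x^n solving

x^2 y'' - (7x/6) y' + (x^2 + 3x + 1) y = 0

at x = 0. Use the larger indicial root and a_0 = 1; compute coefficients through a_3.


Write in Frobenius form y'' + (p(x)/x) y' + (q(x)/x^2) y = 0:
  p(x) = -7/6,  q(x) = x^2 + 3x + 1.
Indicial equation: r(r-1) + (-7/6) r + (1) = 0 -> roots r_1 = 3/2, r_2 = 2/3.
Take r = r_1 = 3/2. Let y(x) = x^r sum_{n>=0} a_n x^n with a_0 = 1.
Substitute y = x^r sum a_n x^n and match x^{r+n}. The recurrence is
  D(n) a_n + 3 a_{n-1} + 1 a_{n-2} = 0,  where D(n) = (r+n)(r+n-1) + (-7/6)(r+n) + (1).
  a_n = [-3 a_{n-1} - 1 a_{n-2}] / D(n).
Since the indicial polynomial factors as (r - r_1)(r - r_2), D(n) = (r_1 + n - r_1)(r_1 + n - r_2) = n(n + 5/6).
Evaluating step by step (a_0 = 1):
  n = 1: D(1) = 1(1 + 5/6) = 11/6; numerator = -3(1) = -3; a_1 = (-3)/(11/6) = -18/11
  n = 2: D(2) = 2(2 + 5/6) = 17/3; numerator = -3(-18/11) - 1(1) = 43/11; a_2 = (43/11)/(17/3) = 129/187
  n = 3: D(3) = 3(3 + 5/6) = 23/2; numerator = -3(129/187) - 1(-18/11) = -81/187; a_3 = (-81/187)/(23/2) = -162/4301

r = 3/2; a_0 = 1; a_1 = -18/11; a_2 = 129/187; a_3 = -162/4301


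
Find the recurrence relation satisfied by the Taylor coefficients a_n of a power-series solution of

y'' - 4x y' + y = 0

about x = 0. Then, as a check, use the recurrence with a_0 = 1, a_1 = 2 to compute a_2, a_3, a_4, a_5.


Substitute y = sum_n a_n x^n.
y''(x) has coefficient (n+2)(n+1) a_{n+2} at x^n;
-4 x y'(x) has coefficient -4 n a_n at x^n (shift);
y(x) has coefficient 1 a_n at x^n.
Matching x^n: (n+2)(n+1) a_{n+2} + (-4n + 1) a_n = 0.
Thus a_{n+2} = (4n - 1) / ((n+1)(n+2)) * a_n.

Check with a_0 = 1, a_1 = 2 (apply the recurrence for n = 0, 1, 2, 3): a_0 = 1, a_1 = 2, a_2 = -1/2, a_3 = 1, a_4 = -7/24, a_5 = 11/20.

a_(n+2) = (4n - 1) / ((n+1)(n+2)) * a_n; check: a_0 = 1, a_1 = 2, a_2 = -1/2, a_3 = 1, a_4 = -7/24, a_5 = 11/20


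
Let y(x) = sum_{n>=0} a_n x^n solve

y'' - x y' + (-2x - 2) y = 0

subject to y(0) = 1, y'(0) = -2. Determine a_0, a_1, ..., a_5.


Ansatz: y(x) = sum_{n>=0} a_n x^n, so y'(x) = sum_{n>=1} n a_n x^(n-1) and y''(x) = sum_{n>=2} n(n-1) a_n x^(n-2).
Substitute into P(x) y'' + Q(x) y' + R(x) y = 0 with P(x) = 1, Q(x) = -x, R(x) = -2x - 2, and match powers of x.
Initial conditions: a_0 = 1, a_1 = -2.
Setting the coefficient of each power of x to zero and solving order by order (substituting the coefficients already found):
  x^0: 2 a_2 - 2 a_0 = 0  ->  2 a_2 = 2 a_0 = 2  ->  a_2 = 1
  x^1: 6 a_3 - 3 a_1 - 2 a_0 = 0  ->  6 a_3 = 3 a_1 + 2 a_0 = -4  ->  a_3 = -2/3
  x^2: 12 a_4 - 4 a_2 - 2 a_1 = 0  ->  12 a_4 = 4 a_2 + 2 a_1 = 0  ->  a_4 = 0
  x^3: 20 a_5 - 5 a_3 - 2 a_2 = 0  ->  20 a_5 = 5 a_3 + 2 a_2 = -4/3  ->  a_5 = -1/15
Truncated series: y(x) = 1 - 2 x + x^2 - (2/3) x^3 - (1/15) x^5 + O(x^6).

a_0 = 1; a_1 = -2; a_2 = 1; a_3 = -2/3; a_4 = 0; a_5 = -1/15


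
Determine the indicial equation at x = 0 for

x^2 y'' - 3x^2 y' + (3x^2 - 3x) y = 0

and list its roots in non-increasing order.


Divide by x^2 to reach normal form y'' + P_1(x) y' + P_2(x) y = 0 with P_1(x) = -3 and P_2(x) = 3 - 3/x.
x = 0 is a singular point because the y-coefficient 3 - 3/x has a pole at x = 0.
It is a regular singular point because x P_1(x) = p(x) = -3x and x^2 P_2(x) = q(x) = 3x^2 - 3x are polynomials, hence analytic at x = 0.
p(0) = 0,  q(0) = 0.
Indicial equation: r(r-1) + p(0) r + q(0) = 0, i.e. r^2 + (p(0) - 1) r + q(0) = 0, i.e. r^2 - 1 r = 0.
Discriminant: (-1)^2 - 4(0) = 1, so r = (1 ± 1)/2.
Solving: r_1 = 1, r_2 = 0.

indicial: r^2 - 1 r = 0; roots r_1 = 1, r_2 = 0


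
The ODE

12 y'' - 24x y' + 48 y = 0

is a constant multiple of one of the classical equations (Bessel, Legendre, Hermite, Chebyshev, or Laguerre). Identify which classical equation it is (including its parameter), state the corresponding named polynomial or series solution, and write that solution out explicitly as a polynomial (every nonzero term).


All three coefficients share the factor 12; dividing through by 12 gives  y'' - 2x y' + 4 y = 0.
This matches the Hermite equation y'' - 2x y' + 2n y = 0 with 2n = 4, so n = 2; the polynomial solution is H_2(x).
With y = sum_k a_k x^k, matching x^k gives (k+2)(k+1) a_{k+2} = 2(k - n) a_k = 2(k - 2) a_k. The right side vanishes at k = 2, so the series with the parity of 2 terminates at degree 2.
Standard normalization: leading coefficient of H_n is 2^n, so a_2 = 2^2 = 4. Work downward with a_k = (k+1)(k+2) a_{k+2} / (2(k - n)):
  a_0 = (1)(2)(4) / (2(0 - 2)) = 8/(-4) = -2
Hence H_2(x) = 4 x^2 - 2.

H_2(x); series = 4 x^2 - 2
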